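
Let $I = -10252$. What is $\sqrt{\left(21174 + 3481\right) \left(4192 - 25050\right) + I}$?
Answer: $i \sqrt{514264242} \approx 22677.0 i$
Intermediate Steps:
$\sqrt{\left(21174 + 3481\right) \left(4192 - 25050\right) + I} = \sqrt{\left(21174 + 3481\right) \left(4192 - 25050\right) - 10252} = \sqrt{24655 \left(-20858\right) - 10252} = \sqrt{-514253990 - 10252} = \sqrt{-514264242} = i \sqrt{514264242}$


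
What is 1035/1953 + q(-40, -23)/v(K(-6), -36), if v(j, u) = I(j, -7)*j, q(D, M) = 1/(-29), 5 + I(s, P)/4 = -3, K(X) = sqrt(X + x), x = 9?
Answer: 115/217 + sqrt(3)/2784 ≈ 0.53058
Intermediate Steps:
K(X) = sqrt(9 + X) (K(X) = sqrt(X + 9) = sqrt(9 + X))
I(s, P) = -32 (I(s, P) = -20 + 4*(-3) = -20 - 12 = -32)
q(D, M) = -1/29
v(j, u) = -32*j
1035/1953 + q(-40, -23)/v(K(-6), -36) = 1035/1953 - (-1/(32*sqrt(9 - 6)))/29 = 1035*(1/1953) - (-sqrt(3)/96)/29 = 115/217 - (-1)*sqrt(3)/2784 = 115/217 + sqrt(3)/2784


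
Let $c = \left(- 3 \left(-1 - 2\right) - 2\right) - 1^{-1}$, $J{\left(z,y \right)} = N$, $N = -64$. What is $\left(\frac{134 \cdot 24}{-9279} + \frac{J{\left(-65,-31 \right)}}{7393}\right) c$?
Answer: $- \frac{16246496}{7622183} \approx -2.1315$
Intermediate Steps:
$J{\left(z,y \right)} = -64$
$c = 6$ ($c = \left(\left(-3\right) \left(-3\right) - 2\right) - 1 = \left(9 - 2\right) - 1 = 7 - 1 = 6$)
$\left(\frac{134 \cdot 24}{-9279} + \frac{J{\left(-65,-31 \right)}}{7393}\right) c = \left(\frac{134 \cdot 24}{-9279} - \frac{64}{7393}\right) 6 = \left(3216 \left(- \frac{1}{9279}\right) - \frac{64}{7393}\right) 6 = \left(- \frac{1072}{3093} - \frac{64}{7393}\right) 6 = \left(- \frac{8123248}{22866549}\right) 6 = - \frac{16246496}{7622183}$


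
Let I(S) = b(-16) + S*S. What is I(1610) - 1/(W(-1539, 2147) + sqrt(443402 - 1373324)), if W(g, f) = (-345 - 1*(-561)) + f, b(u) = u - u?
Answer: 16884138438737/6513691 + 7*I*sqrt(18978)/6513691 ≈ 2.5921e+6 + 0.00014805*I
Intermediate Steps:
b(u) = 0
I(S) = S**2 (I(S) = 0 + S*S = 0 + S**2 = S**2)
W(g, f) = 216 + f (W(g, f) = (-345 + 561) + f = 216 + f)
I(1610) - 1/(W(-1539, 2147) + sqrt(443402 - 1373324)) = 1610**2 - 1/((216 + 2147) + sqrt(443402 - 1373324)) = 2592100 - 1/(2363 + sqrt(-929922)) = 2592100 - 1/(2363 + 7*I*sqrt(18978))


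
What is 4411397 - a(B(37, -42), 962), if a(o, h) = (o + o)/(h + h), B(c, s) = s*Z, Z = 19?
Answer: 2121882356/481 ≈ 4.4114e+6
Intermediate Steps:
B(c, s) = 19*s (B(c, s) = s*19 = 19*s)
a(o, h) = o/h (a(o, h) = (2*o)/((2*h)) = (2*o)*(1/(2*h)) = o/h)
4411397 - a(B(37, -42), 962) = 4411397 - 19*(-42)/962 = 4411397 - (-798)/962 = 4411397 - 1*(-399/481) = 4411397 + 399/481 = 2121882356/481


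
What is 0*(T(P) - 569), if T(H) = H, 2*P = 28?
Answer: 0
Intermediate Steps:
P = 14 (P = (½)*28 = 14)
0*(T(P) - 569) = 0*(14 - 569) = 0*(-555) = 0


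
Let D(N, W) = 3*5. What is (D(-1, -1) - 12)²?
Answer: 9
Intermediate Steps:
D(N, W) = 15
(D(-1, -1) - 12)² = (15 - 12)² = 3² = 9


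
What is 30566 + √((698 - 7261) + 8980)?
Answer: 30566 + √2417 ≈ 30615.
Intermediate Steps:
30566 + √((698 - 7261) + 8980) = 30566 + √(-6563 + 8980) = 30566 + √2417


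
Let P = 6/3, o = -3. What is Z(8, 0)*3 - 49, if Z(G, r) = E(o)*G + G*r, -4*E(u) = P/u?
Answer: -45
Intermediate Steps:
P = 2 (P = 6*(⅓) = 2)
E(u) = -1/(2*u)
Z(G, r) = G/6 + G*r (Z(G, r) = (-½/(-3))*G + G*r = (-½*(-⅓))*G + G*r = G/6 + G*r)
Z(8, 0)*3 - 49 = (8*(⅙ + 0))*3 - 49 = (8*(⅙))*3 - 49 = (4/3)*3 - 49 = 4 - 49 = -45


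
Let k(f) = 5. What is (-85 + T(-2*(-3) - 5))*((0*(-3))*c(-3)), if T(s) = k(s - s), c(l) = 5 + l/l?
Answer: 0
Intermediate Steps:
c(l) = 6 (c(l) = 5 + 1 = 6)
T(s) = 5
(-85 + T(-2*(-3) - 5))*((0*(-3))*c(-3)) = (-85 + 5)*((0*(-3))*6) = -0*6 = -80*0 = 0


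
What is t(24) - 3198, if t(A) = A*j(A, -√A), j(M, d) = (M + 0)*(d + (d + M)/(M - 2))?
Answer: -28266/11 - 13248*√6/11 ≈ -5519.7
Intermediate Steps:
j(M, d) = M*(d + (M + d)/(-2 + M))
t(A) = A²*(A + √A - A^(3/2))/(-2 + A) (t(A) = A*(A*(A - (-1)*√A + A*(-√A))/(-2 + A)) = A*(A*(A + √A - A^(3/2))/(-2 + A)) = A²*(A + √A - A^(3/2))/(-2 + A))
t(24) - 3198 = (24³ + 24^(5/2) - 24^(7/2))/(-2 + 24) - 3198 = (13824 + 1152*√6 - 27648*√6)/22 - 3198 = (13824 - 26496*√6)/22 - 3198 = (6912/11 - 13248*√6/11) - 3198 = -28266/11 - 13248*√6/11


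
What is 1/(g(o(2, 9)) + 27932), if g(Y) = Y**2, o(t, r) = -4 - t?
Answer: 1/27968 ≈ 3.5755e-5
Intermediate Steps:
1/(g(o(2, 9)) + 27932) = 1/((-4 - 1*2)**2 + 27932) = 1/((-4 - 2)**2 + 27932) = 1/((-6)**2 + 27932) = 1/(36 + 27932) = 1/27968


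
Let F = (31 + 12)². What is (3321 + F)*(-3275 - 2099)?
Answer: -27783580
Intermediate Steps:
F = 1849 (F = 43² = 1849)
(3321 + F)*(-3275 - 2099) = (3321 + 1849)*(-3275 - 2099) = 5170*(-5374) = -27783580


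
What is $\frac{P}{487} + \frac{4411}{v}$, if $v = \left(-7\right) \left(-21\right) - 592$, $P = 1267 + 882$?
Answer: $- \frac{1191852}{216715} \approx -5.4996$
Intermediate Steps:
$P = 2149$
$v = -445$ ($v = 147 - 592 = -445$)
$\frac{P}{487} + \frac{4411}{v} = \frac{2149}{487} + \frac{4411}{-445} = 2149 \cdot \frac{1}{487} + 4411 \left(- \frac{1}{445}\right) = \frac{2149}{487} - \frac{4411}{445} = - \frac{1191852}{216715}$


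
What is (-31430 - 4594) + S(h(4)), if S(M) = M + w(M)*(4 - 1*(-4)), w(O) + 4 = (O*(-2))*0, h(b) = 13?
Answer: -36043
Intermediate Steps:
w(O) = -4 (w(O) = -4 + (O*(-2))*0 = -4 - 2*O*0 = -4 + 0 = -4)
S(M) = -32 + M (S(M) = M - 4*(4 - 1*(-4)) = M - 4*(4 + 4) = M - 4*8 = M - 32 = -32 + M)
(-31430 - 4594) + S(h(4)) = (-31430 - 4594) + (-32 + 13) = -36024 - 19 = -36043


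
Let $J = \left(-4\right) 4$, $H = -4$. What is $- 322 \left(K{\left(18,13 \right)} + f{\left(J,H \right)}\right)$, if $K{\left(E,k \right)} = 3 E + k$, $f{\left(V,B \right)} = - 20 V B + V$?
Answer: $395738$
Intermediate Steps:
$J = -16$
$f{\left(V,B \right)} = V - 20 B V$ ($f{\left(V,B \right)} = - 20 B V + V = V - 20 B V$)
$K{\left(E,k \right)} = k + 3 E$
$- 322 \left(K{\left(18,13 \right)} + f{\left(J,H \right)}\right) = - 322 \left(\left(13 + 3 \cdot 18\right) - 16 \left(1 - -80\right)\right) = - 322 \left(\left(13 + 54\right) - 16 \left(1 + 80\right)\right) = - 322 \left(67 - 1296\right) = \left(-322\right) \left(-1229\right) = 395738$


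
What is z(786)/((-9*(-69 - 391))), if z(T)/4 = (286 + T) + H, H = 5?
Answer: 359/345 ≈ 1.0406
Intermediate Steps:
z(T) = 1164 + 4*T (z(T) = 4*((286 + T) + 5) = 4*(291 + T) = 1164 + 4*T)
z(786)/((-9*(-69 - 391))) = (1164 + 4*786)/((-9*(-69 - 391))) = (1164 + 3144)/((-9*(-460))) = 4308/4140 = 4308*(1/4140) = 359/345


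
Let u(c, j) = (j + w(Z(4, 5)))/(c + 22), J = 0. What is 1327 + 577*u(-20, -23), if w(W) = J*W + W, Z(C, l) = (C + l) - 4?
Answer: -3866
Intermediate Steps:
Z(C, l) = -4 + C + l
w(W) = W (w(W) = 0*W + W = 0 + W = W)
u(c, j) = (5 + j)/(22 + c) (u(c, j) = (j + (-4 + 4 + 5))/(c + 22) = (j + 5)/(22 + c) = (5 + j)/(22 + c))
1327 + 577*u(-20, -23) = 1327 + 577*((5 - 23)/(22 - 20)) = 1327 + 577*(-18/2) = 1327 + 577*((½)*(-18)) = 1327 + 577*(-9) = 1327 - 5193 = -3866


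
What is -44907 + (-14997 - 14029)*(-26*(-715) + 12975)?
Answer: -916250597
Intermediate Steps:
-44907 + (-14997 - 14029)*(-26*(-715) + 12975) = -44907 - 29026*(18590 + 12975) = -44907 - 29026*31565 = -44907 - 916205690 = -916250597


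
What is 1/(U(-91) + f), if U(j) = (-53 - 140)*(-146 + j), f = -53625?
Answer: -1/7884 ≈ -0.00012684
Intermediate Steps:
U(j) = 28178 - 193*j (U(j) = -193*(-146 + j) = 28178 - 193*j)
1/(U(-91) + f) = 1/((28178 - 193*(-91)) - 53625) = 1/((28178 + 17563) - 53625) = 1/(45741 - 53625) = 1/(-7884) = -1/7884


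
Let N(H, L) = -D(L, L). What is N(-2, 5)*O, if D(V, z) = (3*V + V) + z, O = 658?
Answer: -16450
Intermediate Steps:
D(V, z) = z + 4*V (D(V, z) = 4*V + z = z + 4*V)
N(H, L) = -5*L (N(H, L) = -(L + 4*L) = -5*L)
N(-2, 5)*O = -5*5*658 = -25*658 = -16450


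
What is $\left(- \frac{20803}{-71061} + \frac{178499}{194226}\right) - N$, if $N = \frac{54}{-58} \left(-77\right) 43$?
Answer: $- \frac{137040319951161}{44472768866} \approx -3081.4$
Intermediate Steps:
$N = \frac{89397}{29}$ ($N = 54 \left(- \frac{1}{58}\right) \left(-77\right) 43 = \left(- \frac{27}{29}\right) \left(-77\right) 43 = \frac{2079}{29} \cdot 43 = \frac{89397}{29} \approx 3082.7$)
$\left(- \frac{20803}{-71061} + \frac{178499}{194226}\right) - N = \left(- \frac{20803}{-71061} + \frac{178499}{194226}\right) - \frac{89397}{29} = \left(\left(-20803\right) \left(- \frac{1}{71061}\right) + 178499 \cdot \frac{1}{194226}\right) - \frac{89397}{29} = \left(\frac{20803}{71061} + \frac{178499}{194226}\right) - \frac{89397}{29} = \frac{1858311213}{1533543754} - \frac{89397}{29} = - \frac{137040319951161}{44472768866}$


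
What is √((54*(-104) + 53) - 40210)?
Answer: I*√45773 ≈ 213.95*I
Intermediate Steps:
√((54*(-104) + 53) - 40210) = √((-5616 + 53) - 40210) = √(-5563 - 40210) = √(-45773) = I*√45773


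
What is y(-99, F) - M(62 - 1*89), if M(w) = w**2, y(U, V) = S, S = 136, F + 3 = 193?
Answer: -593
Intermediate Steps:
F = 190 (F = -3 + 193 = 190)
y(U, V) = 136
y(-99, F) - M(62 - 1*89) = 136 - (62 - 1*89)**2 = 136 - (62 - 89)**2 = 136 - 1*(-27)**2 = 136 - 1*729 = 136 - 729 = -593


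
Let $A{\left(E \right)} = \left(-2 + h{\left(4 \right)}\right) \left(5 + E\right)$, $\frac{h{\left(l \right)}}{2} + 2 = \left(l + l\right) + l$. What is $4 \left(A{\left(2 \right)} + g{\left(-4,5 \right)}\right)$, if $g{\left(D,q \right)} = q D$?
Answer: $424$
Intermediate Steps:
$g{\left(D,q \right)} = D q$
$h{\left(l \right)} = -4 + 6 l$ ($h{\left(l \right)} = -4 + 2 \left(\left(l + l\right) + l\right) = -4 + 2 \left(2 l + l\right) = -4 + 2 \cdot 3 l = -4 + 6 l$)
$A{\left(E \right)} = 90 + 18 E$ ($A{\left(E \right)} = \left(-2 + \left(-4 + 6 \cdot 4\right)\right) \left(5 + E\right) = \left(-2 + \left(-4 + 24\right)\right) \left(5 + E\right) = \left(-2 + 20\right) \left(5 + E\right) = 18 \left(5 + E\right) = 90 + 18 E$)
$4 \left(A{\left(2 \right)} + g{\left(-4,5 \right)}\right) = 4 \left(\left(90 + 18 \cdot 2\right) - 20\right) = 4 \left(\left(90 + 36\right) - 20\right) = 4 \left(126 - 20\right) = 4 \cdot 106 = 424$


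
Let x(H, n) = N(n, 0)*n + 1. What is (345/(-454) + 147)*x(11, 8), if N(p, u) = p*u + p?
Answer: 4315545/454 ≈ 9505.6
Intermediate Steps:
N(p, u) = p + p*u
x(H, n) = 1 + n**2 (x(H, n) = (n*(1 + 0))*n + 1 = (n*1)*n + 1 = n*n + 1 = n**2 + 1 = 1 + n**2)
(345/(-454) + 147)*x(11, 8) = (345/(-454) + 147)*(1 + 8**2) = (345*(-1/454) + 147)*(1 + 64) = (-345/454 + 147)*65 = (66393/454)*65 = 4315545/454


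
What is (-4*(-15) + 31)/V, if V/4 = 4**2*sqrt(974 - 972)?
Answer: 91*sqrt(2)/128 ≈ 1.0054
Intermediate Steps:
V = 64*sqrt(2) (V = 4*(4**2*sqrt(974 - 972)) = 4*(16*sqrt(2)) = 64*sqrt(2) ≈ 90.510)
(-4*(-15) + 31)/V = (-4*(-15) + 31)/((64*sqrt(2))) = (60 + 31)*(sqrt(2)/128) = 91*(sqrt(2)/128) = 91*sqrt(2)/128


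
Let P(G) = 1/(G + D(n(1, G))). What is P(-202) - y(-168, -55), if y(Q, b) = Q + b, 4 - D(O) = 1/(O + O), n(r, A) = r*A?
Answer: 17837589/79991 ≈ 222.99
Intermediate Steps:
n(r, A) = A*r
D(O) = 4 - 1/(2*O) (D(O) = 4 - 1/(O + O) = 4 - 1/(2*O))
P(G) = 1/(4 + G - 1/(2*G)) (P(G) = 1/(G + (4 - 1/(2*G))) = 1/(4 + G - 1/(2*G)))
P(-202) - y(-168, -55) = 2*(-202)/(-1 + 2*(-202)² + 8*(-202)) - (-168 - 55) = 2*(-202)/(-1 + 2*40804 - 1616) - 1*(-223) = 2*(-202)/(-1 + 81608 - 1616) + 223 = 2*(-202)/79991 + 223 = 2*(-202)*(1/79991) + 223 = -404/79991 + 223 = 17837589/79991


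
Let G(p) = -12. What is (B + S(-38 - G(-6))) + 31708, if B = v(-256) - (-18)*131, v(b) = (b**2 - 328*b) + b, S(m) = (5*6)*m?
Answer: 182534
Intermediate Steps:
S(m) = 30*m
v(b) = b**2 - 327*b
B = 151606 (B = -256*(-327 - 256) - (-18)*131 = -256*(-583) - 1*(-2358) = 149248 + 2358 = 151606)
(B + S(-38 - G(-6))) + 31708 = (151606 + 30*(-38 - 1*(-12))) + 31708 = (151606 + 30*(-38 + 12)) + 31708 = (151606 + 30*(-26)) + 31708 = (151606 - 780) + 31708 = 150826 + 31708 = 182534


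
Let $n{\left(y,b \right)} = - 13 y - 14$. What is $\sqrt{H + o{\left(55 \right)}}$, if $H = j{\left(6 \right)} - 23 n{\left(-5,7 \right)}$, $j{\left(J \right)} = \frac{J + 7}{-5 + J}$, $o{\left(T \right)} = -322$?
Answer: $i \sqrt{1482} \approx 38.497 i$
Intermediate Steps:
$j{\left(J \right)} = \frac{7 + J}{-5 + J}$
$n{\left(y,b \right)} = -14 - 13 y$
$H = -1160$ ($H = \frac{7 + 6}{-5 + 6} - 23 \left(-14 - -65\right) = 1^{-1} \cdot 13 - 23 \left(-14 + 65\right) = 1 \cdot 13 - 1173 = 13 - 1173 = -1160$)
$\sqrt{H + o{\left(55 \right)}} = \sqrt{-1160 - 322} = \sqrt{-1482} = i \sqrt{1482}$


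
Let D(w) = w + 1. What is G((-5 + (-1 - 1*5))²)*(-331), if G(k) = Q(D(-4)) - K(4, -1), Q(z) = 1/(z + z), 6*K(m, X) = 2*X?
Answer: -331/6 ≈ -55.167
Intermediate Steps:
D(w) = 1 + w
K(m, X) = X/3 (K(m, X) = (2*X)/6 = X/3)
Q(z) = 1/(2*z)
G(k) = ⅙ (G(k) = 1/(2*(1 - 4)) - (-1)/3 = (½)/(-3) - 1*(-⅓) = (½)*(-⅓) + ⅓ = -⅙ + ⅓ = ⅙)
G((-5 + (-1 - 1*5))²)*(-331) = (⅙)*(-331) = -331/6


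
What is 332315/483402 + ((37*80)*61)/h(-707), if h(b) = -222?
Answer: -392834645/483402 ≈ -812.65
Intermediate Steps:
332315/483402 + ((37*80)*61)/h(-707) = 332315/483402 + ((37*80)*61)/(-222) = 332315*(1/483402) + (2960*61)*(-1/222) = 332315/483402 + 180560*(-1/222) = 332315/483402 - 2440/3 = -392834645/483402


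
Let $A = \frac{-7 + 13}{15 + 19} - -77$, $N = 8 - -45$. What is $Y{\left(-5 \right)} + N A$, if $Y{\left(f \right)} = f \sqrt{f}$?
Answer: $\frac{69536}{17} - 5 i \sqrt{5} \approx 4090.4 - 11.18 i$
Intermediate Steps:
$Y{\left(f \right)} = f^{\frac{3}{2}}$
$N = 53$ ($N = 8 + 45 = 53$)
$A = \frac{1312}{17}$ ($A = \frac{6}{34} + 77 = 6 \cdot \frac{1}{34} + 77 = \frac{3}{17} + 77 = \frac{1312}{17} \approx 77.177$)
$Y{\left(-5 \right)} + N A = \left(-5\right)^{\frac{3}{2}} + 53 \cdot \frac{1312}{17} = - 5 i \sqrt{5} + \frac{69536}{17} = \frac{69536}{17} - 5 i \sqrt{5}$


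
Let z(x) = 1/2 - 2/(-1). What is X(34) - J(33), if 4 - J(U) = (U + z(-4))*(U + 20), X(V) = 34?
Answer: 3823/2 ≈ 1911.5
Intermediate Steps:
z(x) = 5/2 (z(x) = 1*(½) - 2*(-1) = ½ + 2 = 5/2)
J(U) = 4 - (20 + U)*(5/2 + U) (J(U) = 4 - (U + 5/2)*(U + 20) = 4 - (5/2 + U)*(20 + U) = 4 - (20 + U)*(5/2 + U))
X(34) - J(33) = 34 - (-46 - 1*33² - 45/2*33) = 34 - (-46 - 1*1089 - 1485/2) = 34 - (-46 - 1089 - 1485/2) = 34 - 1*(-3755/2) = 34 + 3755/2 = 3823/2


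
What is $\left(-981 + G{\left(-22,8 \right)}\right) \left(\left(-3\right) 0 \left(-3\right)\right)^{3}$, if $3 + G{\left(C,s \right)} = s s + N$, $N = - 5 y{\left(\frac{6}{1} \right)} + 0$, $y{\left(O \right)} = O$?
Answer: $0$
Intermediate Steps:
$N = -30$ ($N = - 5 \cdot \frac{6}{1} + 0 = - 5 \cdot 6 \cdot 1 + 0 = \left(-5\right) 6 + 0 = -30 + 0 = -30$)
$G{\left(C,s \right)} = -33 + s^{2}$ ($G{\left(C,s \right)} = -3 + \left(s s - 30\right) = -3 + \left(s^{2} - 30\right) = -3 + \left(-30 + s^{2}\right) = -33 + s^{2}$)
$\left(-981 + G{\left(-22,8 \right)}\right) \left(\left(-3\right) 0 \left(-3\right)\right)^{3} = \left(-981 - \left(33 - 8^{2}\right)\right) \left(\left(-3\right) 0 \left(-3\right)\right)^{3} = \left(-981 + \left(-33 + 64\right)\right) \left(0 \left(-3\right)\right)^{3} = \left(-981 + 31\right) 0^{3} = \left(-950\right) 0 = 0$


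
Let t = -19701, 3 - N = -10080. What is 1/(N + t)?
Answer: -1/9618 ≈ -0.00010397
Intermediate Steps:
N = 10083 (N = 3 - 1*(-10080) = 3 + 10080 = 10083)
1/(N + t) = 1/(10083 - 19701) = 1/(-9618) = -1/9618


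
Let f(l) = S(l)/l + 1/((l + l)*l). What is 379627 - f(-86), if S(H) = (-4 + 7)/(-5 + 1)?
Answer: 2807721227/7396 ≈ 3.7963e+5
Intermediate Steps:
S(H) = -¾ (S(H) = 3/(-4) = 3*(-¼) = -¾)
f(l) = 1/(2*l²) - 3/(4*l) (f(l) = -3/(4*l) + 1/((l + l)*l) = -3/(4*l) + 1/(((2*l))*l) = -3/(4*l) + (1/(2*l))/l = -3/(4*l) + 1/(2*l²) = 1/(2*l²) - 3/(4*l))
379627 - f(-86) = 379627 - (2 - 3*(-86))/(4*(-86)²) = 379627 - (2 + 258)/(4*7396) = 379627 - 260/(4*7396) = 379627 - 1*65/7396 = 379627 - 65/7396 = 2807721227/7396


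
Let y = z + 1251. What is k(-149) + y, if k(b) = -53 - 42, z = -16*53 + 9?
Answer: 317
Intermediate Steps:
z = -839 (z = -848 + 9 = -839)
y = 412 (y = -839 + 1251 = 412)
k(b) = -95
k(-149) + y = -95 + 412 = 317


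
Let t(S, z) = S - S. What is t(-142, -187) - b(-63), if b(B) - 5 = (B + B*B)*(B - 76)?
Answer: 542929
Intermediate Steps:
t(S, z) = 0
b(B) = 5 + (-76 + B)*(B + B**2) (b(B) = 5 + (B + B*B)*(B - 76) = 5 + (B + B**2)*(-76 + B) = 5 + (-76 + B)*(B + B**2))
t(-142, -187) - b(-63) = 0 - (5 + (-63)**3 - 76*(-63) - 75*(-63)**2) = 0 - (5 - 250047 + 4788 - 75*3969) = 0 - (5 - 250047 + 4788 - 297675) = 0 - 1*(-542929) = 0 + 542929 = 542929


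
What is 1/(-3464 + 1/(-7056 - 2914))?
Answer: -9970/34536081 ≈ -0.00028868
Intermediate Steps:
1/(-3464 + 1/(-7056 - 2914)) = 1/(-3464 + 1/(-9970)) = 1/(-3464 - 1/9970) = 1/(-34536081/9970) = -9970/34536081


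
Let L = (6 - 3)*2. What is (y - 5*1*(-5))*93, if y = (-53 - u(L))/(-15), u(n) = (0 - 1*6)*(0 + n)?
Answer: 12152/5 ≈ 2430.4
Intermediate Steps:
L = 6 (L = 3*2 = 6)
u(n) = -6*n (u(n) = (0 - 6)*n = -6*n)
y = 17/15 (y = (-53 - (-6)*6)/(-15) = (-53 - 1*(-36))*(-1/15) = (-53 + 36)*(-1/15) = -17*(-1/15) = 17/15 ≈ 1.1333)
(y - 5*1*(-5))*93 = (17/15 - 5*1*(-5))*93 = (17/15 - 5*(-5))*93 = (17/15 + 25)*93 = (392/15)*93 = 12152/5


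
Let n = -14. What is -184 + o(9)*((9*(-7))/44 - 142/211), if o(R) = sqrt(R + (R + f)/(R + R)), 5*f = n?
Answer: -184 - 566689*sqrt(10)/278520 ≈ -190.43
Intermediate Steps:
f = -14/5 (f = (1/5)*(-14) = -14/5 ≈ -2.8000)
o(R) = sqrt(R + (-14/5 + R)/(2*R)) (o(R) = sqrt(R + (R - 14/5)/(R + R)) = sqrt(R + (-14/5 + R)/((2*R))) = sqrt(R + (-14/5 + R)*(1/(2*R))) = sqrt(R + (-14/5 + R)/(2*R)))
-184 + o(9)*((9*(-7))/44 - 142/211) = -184 + (sqrt(50 - 140/9 + 100*9)/10)*((9*(-7))/44 - 142/211) = -184 + (sqrt(50 - 140*1/9 + 900)/10)*(-63*1/44 - 142*1/211) = -184 + (sqrt(50 - 140/9 + 900)/10)*(-63/44 - 142/211) = -184 + (sqrt(8410/9)/10)*(-19541/9284) = -184 + ((29*sqrt(10)/3)/10)*(-19541/9284) = -184 + (29*sqrt(10)/30)*(-19541/9284) = -184 - 566689*sqrt(10)/278520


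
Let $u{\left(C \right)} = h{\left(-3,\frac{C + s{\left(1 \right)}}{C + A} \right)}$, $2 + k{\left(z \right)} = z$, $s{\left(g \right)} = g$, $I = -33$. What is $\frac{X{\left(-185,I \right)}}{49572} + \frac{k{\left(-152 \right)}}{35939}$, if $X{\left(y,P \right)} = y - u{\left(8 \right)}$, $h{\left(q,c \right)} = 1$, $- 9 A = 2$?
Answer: $- \frac{2386457}{296928018} \approx -0.0080371$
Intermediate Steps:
$A = - \frac{2}{9}$ ($A = \left(- \frac{1}{9}\right) 2 = - \frac{2}{9} \approx -0.22222$)
$k{\left(z \right)} = -2 + z$
$u{\left(C \right)} = 1$
$X{\left(y,P \right)} = -1 + y$ ($X{\left(y,P \right)} = y - 1 = -1 + y$)
$\frac{X{\left(-185,I \right)}}{49572} + \frac{k{\left(-152 \right)}}{35939} = \frac{-1 - 185}{49572} + \frac{-2 - 152}{35939} = \left(-186\right) \frac{1}{49572} - \frac{154}{35939} = - \frac{31}{8262} - \frac{154}{35939} = - \frac{2386457}{296928018}$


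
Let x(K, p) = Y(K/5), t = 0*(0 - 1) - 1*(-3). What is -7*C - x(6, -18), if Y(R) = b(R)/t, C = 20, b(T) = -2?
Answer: -418/3 ≈ -139.33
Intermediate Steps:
t = 3 (t = 0*(-1) + 3 = 0 + 3 = 3)
Y(R) = -2/3
x(K, p) = -2/3
-7*C - x(6, -18) = -7*20 - 1*(-2/3) = -140 + 2/3 = -418/3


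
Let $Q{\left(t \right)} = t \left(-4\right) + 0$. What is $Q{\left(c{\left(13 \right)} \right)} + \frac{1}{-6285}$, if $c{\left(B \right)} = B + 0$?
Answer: $- \frac{326821}{6285} \approx -52.0$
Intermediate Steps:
$c{\left(B \right)} = B$
$Q{\left(t \right)} = - 4 t$ ($Q{\left(t \right)} = - 4 t + 0 = - 4 t$)
$Q{\left(c{\left(13 \right)} \right)} + \frac{1}{-6285} = \left(-4\right) 13 + \frac{1}{-6285} = -52 - \frac{1}{6285} = - \frac{326821}{6285}$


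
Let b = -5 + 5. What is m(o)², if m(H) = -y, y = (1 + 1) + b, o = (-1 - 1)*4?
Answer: 4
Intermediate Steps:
b = 0
o = -8 (o = -2*4 = -8)
y = 2 (y = (1 + 1) + 0 = 2 + 0 = 2)
m(H) = -2 (m(H) = -1*2 = -2)
m(o)² = (-2)² = 4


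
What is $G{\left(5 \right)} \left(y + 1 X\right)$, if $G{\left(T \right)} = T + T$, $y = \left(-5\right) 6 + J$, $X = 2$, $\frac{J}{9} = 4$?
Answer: $80$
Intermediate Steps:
$J = 36$ ($J = 9 \cdot 4 = 36$)
$y = 6$ ($y = \left(-5\right) 6 + 36 = -30 + 36 = 6$)
$G{\left(T \right)} = 2 T$
$G{\left(5 \right)} \left(y + 1 X\right) = 2 \cdot 5 \left(6 + 1 \cdot 2\right) = 10 \left(6 + 2\right) = 10 \cdot 8 = 80$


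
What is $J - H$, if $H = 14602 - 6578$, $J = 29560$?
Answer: $21536$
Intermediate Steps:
$H = 8024$ ($H = 14602 - 6578 = 8024$)
$J - H = 29560 - 8024 = 21536$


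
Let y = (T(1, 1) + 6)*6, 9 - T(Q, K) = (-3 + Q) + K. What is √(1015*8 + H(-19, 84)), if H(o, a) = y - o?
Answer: 3*√915 ≈ 90.747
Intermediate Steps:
T(Q, K) = 12 - K - Q (T(Q, K) = 9 - ((-3 + Q) + K) = 9 - (-3 + K + Q) = 9 + (3 - K - Q) = 12 - K - Q)
y = 96 (y = ((12 - 1*1 - 1*1) + 6)*6 = ((12 - 1 - 1) + 6)*6 = (10 + 6)*6 = 16*6 = 96)
H(o, a) = 96 - o
√(1015*8 + H(-19, 84)) = √(1015*8 + (96 - 1*(-19))) = √(8120 + (96 + 19)) = √(8120 + 115) = √8235 = 3*√915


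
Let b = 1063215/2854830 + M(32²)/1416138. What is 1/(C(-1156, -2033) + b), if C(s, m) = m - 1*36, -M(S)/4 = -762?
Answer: -44920369406/92923418071175 ≈ -0.00048341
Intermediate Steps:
M(S) = 3048 (M(S) = -4*(-762) = 3048)
b = 16826229839/44920369406 (b = 1063215/2854830 + 3048/1416138 = 1063215*(1/2854830) + 3048*(1/1416138) = 70881/190322 + 508/236023 = 16826229839/44920369406 ≈ 0.37458)
C(s, m) = -36 + m (C(s, m) = m - 36 = -36 + m)
1/(C(-1156, -2033) + b) = 1/((-36 - 2033) + 16826229839/44920369406) = 1/(-2069 + 16826229839/44920369406) = 1/(-92923418071175/44920369406) = -44920369406/92923418071175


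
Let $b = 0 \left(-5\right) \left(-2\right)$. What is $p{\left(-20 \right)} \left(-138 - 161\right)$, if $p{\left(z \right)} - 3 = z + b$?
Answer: $5083$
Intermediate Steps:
$b = 0$ ($b = 0 \left(-2\right) = 0$)
$p{\left(z \right)} = 3 + z$ ($p{\left(z \right)} = 3 + \left(z + 0\right) = 3 + z$)
$p{\left(-20 \right)} \left(-138 - 161\right) = \left(3 - 20\right) \left(-138 - 161\right) = \left(-17\right) \left(-299\right) = 5083$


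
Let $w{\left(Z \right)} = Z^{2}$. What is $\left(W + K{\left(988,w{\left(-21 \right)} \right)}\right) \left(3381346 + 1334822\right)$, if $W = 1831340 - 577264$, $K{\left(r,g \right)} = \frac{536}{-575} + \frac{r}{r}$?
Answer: $\frac{3400799216872152}{575} \approx 5.9144 \cdot 10^{12}$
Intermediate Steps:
$K{\left(r,g \right)} = \frac{39}{575}$ ($K{\left(r,g \right)} = 536 \left(- \frac{1}{575}\right) + 1 = - \frac{536}{575} + 1 = \frac{39}{575}$)
$W = 1254076$ ($W = 1831340 - 577264 = 1254076$)
$\left(W + K{\left(988,w{\left(-21 \right)} \right)}\right) \left(3381346 + 1334822\right) = \left(1254076 + \frac{39}{575}\right) \left(3381346 + 1334822\right) = \frac{721093739}{575} \cdot 4716168 = \frac{3400799216872152}{575}$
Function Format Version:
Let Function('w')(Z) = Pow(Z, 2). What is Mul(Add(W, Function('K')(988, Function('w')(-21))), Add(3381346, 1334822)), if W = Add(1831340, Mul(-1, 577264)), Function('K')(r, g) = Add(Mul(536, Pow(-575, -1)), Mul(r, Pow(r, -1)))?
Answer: Rational(3400799216872152, 575) ≈ 5.9144e+12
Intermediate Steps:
Function('K')(r, g) = Rational(39, 575) (Function('K')(r, g) = Add(Mul(536, Rational(-1, 575)), 1) = Add(Rational(-536, 575), 1) = Rational(39, 575))
W = 1254076 (W = Add(1831340, -577264) = 1254076)
Mul(Add(W, Function('K')(988, Function('w')(-21))), Add(3381346, 1334822)) = Mul(Add(1254076, Rational(39, 575)), Add(3381346, 1334822)) = Mul(Rational(721093739, 575), 4716168) = Rational(3400799216872152, 575)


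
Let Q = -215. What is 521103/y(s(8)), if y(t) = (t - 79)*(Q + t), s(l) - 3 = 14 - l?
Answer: 521103/14420 ≈ 36.138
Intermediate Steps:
s(l) = 17 - l (s(l) = 3 + (14 - l) = 17 - l)
y(t) = (-215 + t)*(-79 + t) (y(t) = (t - 79)*(-215 + t) = (-79 + t)*(-215 + t) = (-215 + t)*(-79 + t))
521103/y(s(8)) = 521103/(16985 + (17 - 1*8)² - 294*(17 - 1*8)) = 521103/(16985 + (17 - 8)² - 294*(17 - 8)) = 521103/(16985 + 9² - 294*9) = 521103/(16985 + 81 - 2646) = 521103/14420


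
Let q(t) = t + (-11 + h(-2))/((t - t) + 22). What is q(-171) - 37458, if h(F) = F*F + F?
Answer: -827847/22 ≈ -37629.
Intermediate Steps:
h(F) = F + F² (h(F) = F² + F = F + F²)
q(t) = -9/22 + t (q(t) = t + (-11 - 2*(1 - 2))/((t - t) + 22) = t + (-11 - 2*(-1))/(0 + 22) = t + (-11 + 2)/22 = t - 9*1/22 = t - 9/22 = -9/22 + t)
q(-171) - 37458 = (-9/22 - 171) - 37458 = -3771/22 - 37458 = -827847/22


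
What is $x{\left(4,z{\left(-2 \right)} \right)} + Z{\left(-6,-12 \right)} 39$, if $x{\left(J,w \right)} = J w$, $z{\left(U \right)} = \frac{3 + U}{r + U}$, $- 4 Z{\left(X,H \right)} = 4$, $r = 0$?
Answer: $-41$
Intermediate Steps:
$Z{\left(X,H \right)} = -1$ ($Z{\left(X,H \right)} = \left(- \frac{1}{4}\right) 4 = -1$)
$z{\left(U \right)} = \frac{3 + U}{U}$ ($z{\left(U \right)} = \frac{3 + U}{0 + U} = \frac{3 + U}{U}$)
$x{\left(4,z{\left(-2 \right)} \right)} + Z{\left(-6,-12 \right)} 39 = 4 \frac{3 - 2}{-2} - 39 = 4 \left(\left(- \frac{1}{2}\right) 1\right) - 39 = 4 \left(- \frac{1}{2}\right) - 39 = -2 - 39 = -41$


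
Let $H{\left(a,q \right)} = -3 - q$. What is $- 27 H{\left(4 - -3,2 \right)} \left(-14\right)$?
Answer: $-1890$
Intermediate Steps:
$- 27 H{\left(4 - -3,2 \right)} \left(-14\right) = - 27 \left(-3 - 2\right) \left(-14\right) = \left(-27\right) \left(-5\right) \left(-14\right) = 135 \left(-14\right) = -1890$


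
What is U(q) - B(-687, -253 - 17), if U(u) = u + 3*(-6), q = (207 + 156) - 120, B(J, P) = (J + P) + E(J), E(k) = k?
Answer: 1869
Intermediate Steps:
B(J, P) = P + 2*J (B(J, P) = (J + P) + J = P + 2*J)
q = 243 (q = 363 - 120 = 243)
U(u) = -18 + u (U(u) = u - 18 = -18 + u)
U(q) - B(-687, -253 - 17) = (-18 + 243) - ((-253 - 17) + 2*(-687)) = 225 - (-270 - 1374) = 225 - 1*(-1644) = 225 + 1644 = 1869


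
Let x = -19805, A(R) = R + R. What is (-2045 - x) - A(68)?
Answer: 17624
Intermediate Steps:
A(R) = 2*R
(-2045 - x) - A(68) = (-2045 - 1*(-19805)) - 2*68 = (-2045 + 19805) - 1*136 = 17760 - 136 = 17624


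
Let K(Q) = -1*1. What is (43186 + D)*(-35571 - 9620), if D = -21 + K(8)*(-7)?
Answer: -1950985852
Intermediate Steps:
K(Q) = -1
D = -14 (D = -21 - 1*(-7) = -21 + 7 = -14)
(43186 + D)*(-35571 - 9620) = (43186 - 14)*(-35571 - 9620) = 43172*(-45191) = -1950985852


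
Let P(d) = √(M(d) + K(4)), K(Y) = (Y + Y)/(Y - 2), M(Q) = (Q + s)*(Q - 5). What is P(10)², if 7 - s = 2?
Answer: 79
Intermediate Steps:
s = 5 (s = 7 - 1*2 = 7 - 2 = 5)
M(Q) = (-5 + Q)*(5 + Q) (M(Q) = (Q + 5)*(Q - 5) = (5 + Q)*(-5 + Q) = (-5 + Q)*(5 + Q))
K(Y) = 2*Y/(-2 + Y) (K(Y) = (2*Y)/(-2 + Y) = 2*Y/(-2 + Y))
P(d) = √(-21 + d²) (P(d) = √((-25 + d²) + 2*4/(-2 + 4)) = √((-25 + d²) + 2*4/2) = √((-25 + d²) + 2*4*(½)) = √((-25 + d²) + 4) = √(-21 + d²))
P(10)² = (√(-21 + 10²))² = (√(-21 + 100))² = (√79)² = 79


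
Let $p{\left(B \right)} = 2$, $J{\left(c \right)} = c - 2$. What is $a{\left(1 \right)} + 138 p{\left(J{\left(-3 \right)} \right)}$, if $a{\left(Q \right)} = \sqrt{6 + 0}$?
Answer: $276 + \sqrt{6} \approx 278.45$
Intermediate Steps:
$J{\left(c \right)} = -2 + c$
$a{\left(Q \right)} = \sqrt{6}$
$a{\left(1 \right)} + 138 p{\left(J{\left(-3 \right)} \right)} = \sqrt{6} + 138 \cdot 2 = \sqrt{6} + 276 = 276 + \sqrt{6}$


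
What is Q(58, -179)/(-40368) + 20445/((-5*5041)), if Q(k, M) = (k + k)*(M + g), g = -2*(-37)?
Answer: -297889/584756 ≈ -0.50942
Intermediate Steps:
g = 74
Q(k, M) = 2*k*(74 + M) (Q(k, M) = (k + k)*(M + 74) = (2*k)*(74 + M) = 2*k*(74 + M))
Q(58, -179)/(-40368) + 20445/((-5*5041)) = (2*58*(74 - 179))/(-40368) + 20445/((-5*5041)) = (2*58*(-105))*(-1/40368) + 20445/(-25205) = -12180*(-1/40368) + 20445*(-1/25205) = 35/116 - 4089/5041 = -297889/584756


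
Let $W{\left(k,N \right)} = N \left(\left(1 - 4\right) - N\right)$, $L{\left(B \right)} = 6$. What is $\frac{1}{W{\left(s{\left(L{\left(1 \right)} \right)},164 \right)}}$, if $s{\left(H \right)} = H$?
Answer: $- \frac{1}{27388} \approx -3.6512 \cdot 10^{-5}$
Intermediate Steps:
$W{\left(k,N \right)} = N \left(-3 - N\right)$ ($W{\left(k,N \right)} = N \left(\left(1 - 4\right) - N\right) = N \left(-3 - N\right)$)
$\frac{1}{W{\left(s{\left(L{\left(1 \right)} \right)},164 \right)}} = \frac{1}{\left(-1\right) 164 \left(3 + 164\right)} = \frac{1}{\left(-1\right) 164 \cdot 167} = \frac{1}{-27388} = - \frac{1}{27388}$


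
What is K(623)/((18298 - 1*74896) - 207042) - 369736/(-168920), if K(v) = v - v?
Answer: 46217/21115 ≈ 2.1888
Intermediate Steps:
K(v) = 0
K(623)/((18298 - 1*74896) - 207042) - 369736/(-168920) = 0/((18298 - 1*74896) - 207042) - 369736/(-168920) = 0/((18298 - 74896) - 207042) - 369736*(-1/168920) = 0/(-56598 - 207042) + 46217/21115 = 0/(-263640) + 46217/21115 = 0*(-1/263640) + 46217/21115 = 0 + 46217/21115 = 46217/21115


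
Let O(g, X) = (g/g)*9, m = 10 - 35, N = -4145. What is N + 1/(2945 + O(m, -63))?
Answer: -12244329/2954 ≈ -4145.0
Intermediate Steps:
m = -25
O(g, X) = 9 (O(g, X) = 1*9 = 9)
N + 1/(2945 + O(m, -63)) = -4145 + 1/(2945 + 9) = -4145 + 1/2954 = -12244329/2954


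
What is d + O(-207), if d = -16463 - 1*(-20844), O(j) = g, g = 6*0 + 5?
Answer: 4386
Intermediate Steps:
g = 5 (g = 0 + 5 = 5)
O(j) = 5
d = 4381 (d = -16463 + 20844 = 4381)
d + O(-207) = 4381 + 5 = 4386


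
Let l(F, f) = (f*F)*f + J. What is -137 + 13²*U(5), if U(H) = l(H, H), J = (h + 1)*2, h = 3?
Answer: 22340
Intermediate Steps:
J = 8 (J = (3 + 1)*2 = 4*2 = 8)
l(F, f) = 8 + F*f² (l(F, f) = (f*F)*f + 8 = (F*f)*f + 8 = F*f² + 8 = 8 + F*f²)
U(H) = 8 + H³ (U(H) = 8 + H*H² = 8 + H³)
-137 + 13²*U(5) = -137 + 13²*(8 + 5³) = -137 + 169*(8 + 125) = -137 + 169*133 = -137 + 22477 = 22340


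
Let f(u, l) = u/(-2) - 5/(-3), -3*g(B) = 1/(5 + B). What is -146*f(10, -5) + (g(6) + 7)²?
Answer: 582880/1089 ≈ 535.24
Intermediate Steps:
g(B) = -1/(3*(5 + B))
f(u, l) = 5/3 - u/2 (f(u, l) = u*(-½) - 5*(-⅓) = -u/2 + 5/3 = 5/3 - u/2)
-146*f(10, -5) + (g(6) + 7)² = -146*(5/3 - ½*10) + (-1/(15 + 3*6) + 7)² = -146*(5/3 - 5) + (-1/(15 + 18) + 7)² = -146*(-10/3) + (-1/33 + 7)² = 1460/3 + (-1*1/33 + 7)² = 1460/3 + (-1/33 + 7)² = 1460/3 + (230/33)² = 1460/3 + 52900/1089 = 582880/1089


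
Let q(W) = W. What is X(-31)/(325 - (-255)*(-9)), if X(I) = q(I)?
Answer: 31/1970 ≈ 0.015736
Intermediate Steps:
X(I) = I
X(-31)/(325 - (-255)*(-9)) = -31/(325 - (-255)*(-9)) = -31/(325 - 1*2295) = -31/(325 - 2295) = -31/(-1970) = -31*(-1/1970) = 31/1970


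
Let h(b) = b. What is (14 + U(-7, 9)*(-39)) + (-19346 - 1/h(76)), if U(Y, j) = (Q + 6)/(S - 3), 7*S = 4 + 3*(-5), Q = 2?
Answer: -732023/38 ≈ -19264.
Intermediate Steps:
S = -11/7 (S = (4 + 3*(-5))/7 = (4 - 15)/7 = (⅐)*(-11) = -11/7 ≈ -1.5714)
U(Y, j) = -7/4 (U(Y, j) = (2 + 6)/(-11/7 - 3) = 8/(-32/7) = 8*(-7/32) = -7/4)
(14 + U(-7, 9)*(-39)) + (-19346 - 1/h(76)) = (14 - 7/4*(-39)) + (-19346 - 1/76) = (14 + 273/4) + (-19346 - 1*1/76) = 329/4 + (-19346 - 1/76) = 329/4 - 1470297/76 = -732023/38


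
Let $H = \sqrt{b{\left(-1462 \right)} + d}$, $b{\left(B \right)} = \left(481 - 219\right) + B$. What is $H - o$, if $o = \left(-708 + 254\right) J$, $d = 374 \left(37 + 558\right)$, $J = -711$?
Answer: $-322794 + \sqrt{221330} \approx -3.2232 \cdot 10^{5}$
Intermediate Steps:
$d = 222530$ ($d = 374 \cdot 595 = 222530$)
$o = 322794$ ($o = \left(-708 + 254\right) \left(-711\right) = \left(-454\right) \left(-711\right) = 322794$)
$b{\left(B \right)} = 262 + B$
$H = \sqrt{221330}$ ($H = \sqrt{\left(262 - 1462\right) + 222530} = \sqrt{-1200 + 222530} = \sqrt{221330} \approx 470.46$)
$H - o = \sqrt{221330} - 322794 = -322794 + \sqrt{221330}$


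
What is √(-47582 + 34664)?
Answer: I*√12918 ≈ 113.66*I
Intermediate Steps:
√(-47582 + 34664) = √(-12918) = I*√12918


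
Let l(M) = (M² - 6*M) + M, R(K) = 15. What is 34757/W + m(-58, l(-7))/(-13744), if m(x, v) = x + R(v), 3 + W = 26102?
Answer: 478822465/358704656 ≈ 1.3349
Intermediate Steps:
W = 26099 (W = -3 + 26102 = 26099)
l(M) = M² - 5*M
m(x, v) = 15 + x (m(x, v) = x + 15 = 15 + x)
34757/W + m(-58, l(-7))/(-13744) = 34757/26099 + (15 - 58)/(-13744) = 34757*(1/26099) - 43*(-1/13744) = 34757/26099 + 43/13744 = 478822465/358704656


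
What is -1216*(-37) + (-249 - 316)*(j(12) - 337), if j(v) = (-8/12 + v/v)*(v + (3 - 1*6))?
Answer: 233702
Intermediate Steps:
j(v) = -1 + v/3 (j(v) = (-8*1/12 + 1)*(v + (3 - 6)) = (-⅔ + 1)*(v - 3) = (-3 + v)/3 = -1 + v/3)
-1216*(-37) + (-249 - 316)*(j(12) - 337) = -1216*(-37) + (-249 - 316)*((-1 + (⅓)*12) - 337) = 44992 - 565*((-1 + 4) - 337) = 44992 - 565*(3 - 337) = 44992 - 565*(-334) = 44992 + 188710 = 233702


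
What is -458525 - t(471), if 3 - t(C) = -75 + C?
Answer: -458132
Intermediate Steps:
t(C) = 78 - C (t(C) = 3 - (-75 + C) = 3 + (75 - C) = 78 - C)
-458525 - t(471) = -458525 - (78 - 1*471) = -458525 - (78 - 471) = -458525 - 1*(-393) = -458525 + 393 = -458132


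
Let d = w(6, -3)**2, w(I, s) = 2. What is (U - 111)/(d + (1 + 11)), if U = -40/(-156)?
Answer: -4319/624 ≈ -6.9215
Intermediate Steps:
U = 10/39 (U = -40*(-1/156) = 10/39 ≈ 0.25641)
d = 4 (d = 2**2 = 4)
(U - 111)/(d + (1 + 11)) = (10/39 - 111)/(4 + (1 + 11)) = -4319/(39*(4 + 12)) = -4319/39/16 = -4319/39*1/16 = -4319/624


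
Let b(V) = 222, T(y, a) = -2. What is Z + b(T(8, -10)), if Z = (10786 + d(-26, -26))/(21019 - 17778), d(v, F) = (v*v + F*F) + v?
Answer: 731614/3241 ≈ 225.74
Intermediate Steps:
d(v, F) = v + F² + v² (d(v, F) = (v² + F²) + v = (F² + v²) + v = v + F² + v²)
Z = 12112/3241 (Z = (10786 + (-26 + (-26)² + (-26)²))/(21019 - 17778) = (10786 + (-26 + 676 + 676))/3241 = (10786 + 1326)*(1/3241) = 12112*(1/3241) = 12112/3241 ≈ 3.7371)
Z + b(T(8, -10)) = 12112/3241 + 222 = 731614/3241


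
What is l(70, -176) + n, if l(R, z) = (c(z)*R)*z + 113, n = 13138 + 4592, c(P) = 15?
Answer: -166957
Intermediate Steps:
n = 17730
l(R, z) = 113 + 15*R*z (l(R, z) = (15*R)*z + 113 = 15*R*z + 113 = 113 + 15*R*z)
l(70, -176) + n = (113 + 15*70*(-176)) + 17730 = (113 - 184800) + 17730 = -184687 + 17730 = -166957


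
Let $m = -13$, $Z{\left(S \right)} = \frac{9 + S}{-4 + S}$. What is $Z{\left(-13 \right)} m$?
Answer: $- \frac{52}{17} \approx -3.0588$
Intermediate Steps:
$Z{\left(S \right)} = \frac{9 + S}{-4 + S}$
$Z{\left(-13 \right)} m = \frac{9 - 13}{-4 - 13} \left(-13\right) = \frac{1}{-17} \left(-4\right) \left(-13\right) = \left(- \frac{1}{17}\right) \left(-4\right) \left(-13\right) = \frac{4}{17} \left(-13\right) = - \frac{52}{17}$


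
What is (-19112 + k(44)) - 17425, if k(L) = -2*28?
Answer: -36593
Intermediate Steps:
k(L) = -56
(-19112 + k(44)) - 17425 = (-19112 - 56) - 17425 = -19168 - 17425 = -36593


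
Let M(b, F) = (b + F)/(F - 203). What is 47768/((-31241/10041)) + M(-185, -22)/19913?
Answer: -34110861367151/2221792975 ≈ -15353.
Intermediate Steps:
M(b, F) = (F + b)/(-203 + F)
47768/((-31241/10041)) + M(-185, -22)/19913 = 47768/((-31241/10041)) + ((-22 - 185)/(-203 - 22))/19913 = 47768/((-31241*1/10041)) + (-207/(-225))*(1/19913) = 47768/(-31241/10041) - 1/225*(-207)*(1/19913) = 47768*(-10041/31241) + (23/25)*(1/19913) = -68519784/4463 + 23/497825 = -34110861367151/2221792975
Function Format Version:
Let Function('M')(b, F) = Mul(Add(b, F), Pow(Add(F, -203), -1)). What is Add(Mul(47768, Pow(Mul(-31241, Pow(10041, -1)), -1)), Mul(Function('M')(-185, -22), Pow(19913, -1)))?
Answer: Rational(-34110861367151, 2221792975) ≈ -15353.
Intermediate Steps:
Function('M')(b, F) = Mul(Pow(Add(-203, F), -1), Add(F, b)) (Function('M')(b, F) = Mul(Add(F, b), Pow(Add(-203, F), -1)) = Mul(Pow(Add(-203, F), -1), Add(F, b)))
Add(Mul(47768, Pow(Mul(-31241, Pow(10041, -1)), -1)), Mul(Function('M')(-185, -22), Pow(19913, -1))) = Add(Mul(47768, Pow(Mul(-31241, Pow(10041, -1)), -1)), Mul(Mul(Pow(Add(-203, -22), -1), Add(-22, -185)), Pow(19913, -1))) = Add(Mul(47768, Pow(Mul(-31241, Rational(1, 10041)), -1)), Mul(Mul(Pow(-225, -1), -207), Rational(1, 19913))) = Add(Mul(47768, Pow(Rational(-31241, 10041), -1)), Mul(Mul(Rational(-1, 225), -207), Rational(1, 19913))) = Add(Mul(47768, Rational(-10041, 31241)), Mul(Rational(23, 25), Rational(1, 19913))) = Add(Rational(-68519784, 4463), Rational(23, 497825)) = Rational(-34110861367151, 2221792975)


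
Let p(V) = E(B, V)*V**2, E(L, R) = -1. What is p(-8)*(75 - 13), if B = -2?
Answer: -3968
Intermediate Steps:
p(V) = -V**2
p(-8)*(75 - 13) = (-1*(-8)**2)*(75 - 13) = -1*64*62 = -64*62 = -3968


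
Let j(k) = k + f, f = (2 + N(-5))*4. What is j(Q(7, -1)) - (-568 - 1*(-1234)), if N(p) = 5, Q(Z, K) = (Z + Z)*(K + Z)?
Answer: -554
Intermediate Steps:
Q(Z, K) = 2*Z*(K + Z) (Q(Z, K) = (2*Z)*(K + Z) = 2*Z*(K + Z))
f = 28 (f = (2 + 5)*4 = 7*4 = 28)
j(k) = 28 + k (j(k) = k + 28 = 28 + k)
j(Q(7, -1)) - (-568 - 1*(-1234)) = (28 + 2*7*(-1 + 7)) - (-568 - 1*(-1234)) = (28 + 2*7*6) - (-568 + 1234) = (28 + 84) - 1*666 = 112 - 666 = -554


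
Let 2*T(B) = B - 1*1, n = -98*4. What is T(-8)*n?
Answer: 1764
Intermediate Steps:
n = -392
T(B) = -½ + B/2 (T(B) = (B - 1*1)/2 = (B - 1)/2 = (-1 + B)/2 = -½ + B/2)
T(-8)*n = (-½ + (½)*(-8))*(-392) = (-½ - 4)*(-392) = -9/2*(-392) = 1764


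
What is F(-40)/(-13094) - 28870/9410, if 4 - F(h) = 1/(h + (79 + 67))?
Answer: -4007450111/1306074124 ≈ -3.0683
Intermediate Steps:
F(h) = 4 - 1/(146 + h) (F(h) = 4 - 1/(h + (79 + 67)) = 4 - 1/(h + 146) = 4 - 1/(146 + h))
F(-40)/(-13094) - 28870/9410 = ((583 + 4*(-40))/(146 - 40))/(-13094) - 28870/9410 = ((583 - 160)/106)*(-1/13094) - 28870*1/9410 = ((1/106)*423)*(-1/13094) - 2887/941 = (423/106)*(-1/13094) - 2887/941 = -423/1387964 - 2887/941 = -4007450111/1306074124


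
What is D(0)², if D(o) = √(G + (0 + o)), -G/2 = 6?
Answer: -12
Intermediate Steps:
G = -12 (G = -2*6 = -12)
D(o) = √(-12 + o) (D(o) = √(-12 + (0 + o)) = √(-12 + o))
D(0)² = (√(-12 + 0))² = (√(-12))² = (2*I*√3)² = -12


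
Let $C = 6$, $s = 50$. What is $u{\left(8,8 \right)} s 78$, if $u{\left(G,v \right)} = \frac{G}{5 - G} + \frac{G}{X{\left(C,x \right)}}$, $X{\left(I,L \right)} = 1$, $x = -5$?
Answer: $20800$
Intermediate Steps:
$u{\left(G,v \right)} = G + \frac{G}{5 - G}$ ($u{\left(G,v \right)} = \frac{G}{5 - G} + \frac{G}{1} = \frac{G}{5 - G} + G 1 = \frac{G}{5 - G} + G = G + \frac{G}{5 - G}$)
$u{\left(8,8 \right)} s 78 = \frac{8 \left(-6 + 8\right)}{-5 + 8} \cdot 50 \cdot 78 = 8 \cdot \frac{1}{3} \cdot 2 \cdot 50 \cdot 78 = \frac{16}{3} \cdot 50 \cdot 78 = \frac{800}{3} \cdot 78 = 20800$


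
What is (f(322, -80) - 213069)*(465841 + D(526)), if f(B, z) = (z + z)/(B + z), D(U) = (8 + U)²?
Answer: -19361775834713/121 ≈ -1.6001e+11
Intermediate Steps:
f(B, z) = 2*z/(B + z) (f(B, z) = (2*z)/(B + z) = 2*z/(B + z))
(f(322, -80) - 213069)*(465841 + D(526)) = (2*(-80)/(322 - 80) - 213069)*(465841 + (8 + 526)²) = (2*(-80)/242 - 213069)*(465841 + 534²) = (2*(-80)*(1/242) - 213069)*(465841 + 285156) = (-80/121 - 213069)*750997 = -25781429/121*750997 = -19361775834713/121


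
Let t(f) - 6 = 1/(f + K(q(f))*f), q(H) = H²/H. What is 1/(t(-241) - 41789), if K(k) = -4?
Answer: -723/30209108 ≈ -2.3933e-5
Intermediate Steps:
q(H) = H
t(f) = 6 - 1/(3*f) (t(f) = 6 + 1/(f - 4*f) = 6 + 1/(-3*f) = 6 - 1/(3*f))
1/(t(-241) - 41789) = 1/((6 - ⅓/(-241)) - 41789) = 1/((6 - ⅓*(-1/241)) - 41789) = 1/((6 + 1/723) - 41789) = 1/(4339/723 - 41789) = 1/(-30209108/723) = -723/30209108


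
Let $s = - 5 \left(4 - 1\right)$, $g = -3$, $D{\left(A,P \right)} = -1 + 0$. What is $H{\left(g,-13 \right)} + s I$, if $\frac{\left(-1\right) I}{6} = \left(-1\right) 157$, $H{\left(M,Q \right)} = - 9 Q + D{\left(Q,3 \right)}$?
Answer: $-14014$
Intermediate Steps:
$D{\left(A,P \right)} = -1$
$H{\left(M,Q \right)} = -1 - 9 Q$ ($H{\left(M,Q \right)} = - 9 Q - 1 = -1 - 9 Q$)
$I = 942$ ($I = - 6 \left(\left(-1\right) 157\right) = \left(-6\right) \left(-157\right) = 942$)
$s = -15$ ($s = \left(-5\right) 3 = -15$)
$H{\left(g,-13 \right)} + s I = \left(-1 - -117\right) - 14130 = \left(-1 + 117\right) - 14130 = 116 - 14130 = -14014$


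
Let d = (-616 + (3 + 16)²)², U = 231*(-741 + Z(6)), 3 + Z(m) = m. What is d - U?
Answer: 235503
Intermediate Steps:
Z(m) = -3 + m
U = -170478 (U = 231*(-741 + (-3 + 6)) = 231*(-741 + 3) = 231*(-738) = -170478)
d = 65025 (d = (-616 + 19²)² = (-616 + 361)² = (-255)² = 65025)
d - U = 65025 - 1*(-170478) = 65025 + 170478 = 235503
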